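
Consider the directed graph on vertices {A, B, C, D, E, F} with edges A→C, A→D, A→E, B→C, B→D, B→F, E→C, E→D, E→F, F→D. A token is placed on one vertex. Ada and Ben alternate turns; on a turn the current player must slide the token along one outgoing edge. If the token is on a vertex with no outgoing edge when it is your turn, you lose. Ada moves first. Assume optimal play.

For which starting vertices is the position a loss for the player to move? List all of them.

Positions with no move are L. A position that does have a move is losing for the player to move precisely when every available move leads to a winning position for the opponent. Fill in the labels:
Every edge goes from a vertex to one that appears earlier in the order C, D, F, E, A, B, so processing vertices in that order labels each vertex after all of its successors.
C: no outgoing edge → L
D: no outgoing edge → L
F: reaches L-position D → W
E: reaches L-position D → W
A: reaches L-position D → W
B: reaches L-position D → W
The losing starting vertices are exactly the entries labelled L in this table (2 of them).

C, D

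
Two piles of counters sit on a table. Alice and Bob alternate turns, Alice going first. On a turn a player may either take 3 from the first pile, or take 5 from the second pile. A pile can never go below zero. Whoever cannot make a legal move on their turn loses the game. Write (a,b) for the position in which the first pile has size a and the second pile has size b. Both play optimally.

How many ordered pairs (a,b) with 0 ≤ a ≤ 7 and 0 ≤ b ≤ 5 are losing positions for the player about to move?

28

Label each position W (a win for the player to move) or L (a loss). A position with no legal move is L; any other position is W exactly when some move reaches an L, and L when every move reaches a W.
Every move lowers a or b (never raises either), so fill the grid row by row in increasing a, and left to right within a row: each cell's successors are then already labelled.
      b=0  b=1  b=2  b=3  b=4  b=5
a=0:    L    L    L    L    L    W
a=1:    L    L    L    L    L    W
a=2:    L    L    L    L    L    W
a=3:    W    W    W    W    W    L
a=4:    W    W    W    W    W    L
a=5:    W    W    W    W    W    L
a=6:    L    L    L    L    L    W
a=7:    L    L    L    L    L    W
Cells with no legal move (terminal, hence L): (0,0), (0,1), (0,2), (0,3), (0,4), (1,0), (1,1), (1,2), (1,3), (1,4), (2,0), (2,1), (2,2), (2,3), (2,4).
The remaining L cells, each justified by listing all of its moves:
(3,5): →(0,5)(W), (3,0)(W) — all W, so L
(4,5): →(1,5)(W), (4,0)(W) — all W, so L
(5,5): →(2,5)(W), (5,0)(W) — all W, so L
(6,0): →(3,0)(W) only, which is W, so L
(6,1): →(3,1)(W) only, which is W, so L
(6,2): →(3,2)(W) only, which is W, so L
(6,3): →(3,3)(W) only, which is W, so L
(6,4): →(3,4)(W) only, which is W, so L
(7,0): →(4,0)(W) only, which is W, so L
(7,1): →(4,1)(W) only, which is W, so L
(7,2): →(4,2)(W) only, which is W, so L
(7,3): →(4,3)(W) only, which is W, so L
(7,4): →(4,4)(W) only, which is W, so L
Every other cell has at least one move into one of the L cells above, so it is W.
L cells per row: a=0: 5, a=1: 5, a=2: 5, a=3: 1, a=4: 1, a=5: 1, a=6: 5, a=7: 5; total 28.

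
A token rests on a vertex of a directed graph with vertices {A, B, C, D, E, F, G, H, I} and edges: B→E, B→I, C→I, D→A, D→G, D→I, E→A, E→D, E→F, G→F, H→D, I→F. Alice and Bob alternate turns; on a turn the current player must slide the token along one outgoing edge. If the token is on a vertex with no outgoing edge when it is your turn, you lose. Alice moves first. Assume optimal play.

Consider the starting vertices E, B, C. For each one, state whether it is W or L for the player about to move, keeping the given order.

E: W, B: L, C: L

Use the standard recursion: the mover loses at a terminal position; elsewhere, the mover wins exactly when some move hands the opponent an L position.
Every edge goes from a vertex to one that appears earlier in the order F, A, I, G, D, E, C, B, H, so processing vertices in that order labels each vertex after all of its successors.
F: no outgoing edge → L
A: no outgoing edge → L
I: can move to F, which is L ⇒ W
G: can move to F, which is L ⇒ W
D: can move to A, which is L ⇒ W
E: can move to A, which is L ⇒ W
C: the only move is to I(W), a W ⇒ L
B: moves to E(W), I(W); every one is W ⇒ L
H: the only move is to D(W), a W ⇒ L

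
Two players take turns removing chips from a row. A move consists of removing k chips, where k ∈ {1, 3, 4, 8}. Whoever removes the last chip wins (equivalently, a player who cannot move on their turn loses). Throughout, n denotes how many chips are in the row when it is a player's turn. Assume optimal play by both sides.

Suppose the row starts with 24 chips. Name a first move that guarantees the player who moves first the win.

Use the standard recursion: the mover loses at a terminal position; elsewhere, the mover wins exactly when some move hands the opponent an L position.
n=0: no move → L
n=1: →0(L), so W
n=2: →1(W) only, which is W, so L
n=3: →2(L), so W
n=4: →0(L), so W
n=5: →2(L), so W
n=6: →2(L), so W
n=7: →6(W), 4(W), 3(W) — all W, so L
n=8: →7(L), so W
n=9: →8(W), 6(W), 5(W), 1(W) — all W, so L
n=10: →9(L), so W
n=11: →7(L), so W
n=12: →9(L), so W
n=13: →9(L), so W
n=14: →13(W), 11(W), 10(W), 6(W) — all W, so L
n=15: →14(L), so W
n=16: →15(W), 13(W), 12(W), 8(W) — all W, so L
n=17: →16(L), so W
n=18: →14(L), so W
n=19: →16(L), so W
n=20: →16(L), so W
n=21: →20(W), 18(W), 17(W), 13(W) — all W, so L
n=22: →21(L), so W
n=23: →22(W), 20(W), 19(W), 15(W) — all W, so L
n=24: →23(L), so W
From 24, the L positions reachable in one move are: 23, 21, 16. Any move reaching one of these is winning.

Remove 1, leaving 23.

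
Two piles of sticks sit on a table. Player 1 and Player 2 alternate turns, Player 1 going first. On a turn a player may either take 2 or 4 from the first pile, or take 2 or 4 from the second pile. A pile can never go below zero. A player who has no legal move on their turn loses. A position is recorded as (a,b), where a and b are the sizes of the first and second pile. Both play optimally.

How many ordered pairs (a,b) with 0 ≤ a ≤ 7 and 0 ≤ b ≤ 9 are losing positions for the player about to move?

28

Classify positions by backward induction: terminal positions (no move available) are L. From any other position, the mover wins iff some move reaches an L.
Every move lowers a or b (never raises either), so fill the grid row by row in increasing a, and left to right within a row: each cell's successors are then already labelled.
      b=0  b=1  b=2  b=3  b=4  b=5  b=6  b=7  b=8  b=9
a=0:    L    L    W    W    W    W    L    L    W    W
a=1:    L    L    W    W    W    W    L    L    W    W
a=2:    W    W    L    L    W    W    W    W    L    L
a=3:    W    W    L    L    W    W    W    W    L    L
a=4:    W    W    W    W    L    L    W    W    W    W
a=5:    W    W    W    W    L    L    W    W    W    W
a=6:    L    L    W    W    W    W    L    L    W    W
a=7:    L    L    W    W    W    W    L    L    W    W
Cells with no legal move (terminal, hence L): (0,0), (0,1), (1,0), (1,1).
The remaining L cells, each justified by listing all of its moves:
(0,6): only reaches (0,4)(W), (0,2)(W), all W → L
(0,7): only reaches (0,5)(W), (0,3)(W), all W → L
(1,6): only reaches (1,4)(W), (1,2)(W), all W → L
(1,7): only reaches (1,5)(W), (1,3)(W), all W → L
(2,2): only reaches (0,2)(W), (2,0)(W), all W → L
(2,3): only reaches (0,3)(W), (2,1)(W), all W → L
(2,8): only reaches (0,8)(W), (2,6)(W), (2,4)(W), all W → L
(2,9): only reaches (0,9)(W), (2,7)(W), (2,5)(W), all W → L
(3,2): only reaches (1,2)(W), (3,0)(W), all W → L
(3,3): only reaches (1,3)(W), (3,1)(W), all W → L
(3,8): only reaches (1,8)(W), (3,6)(W), (3,4)(W), all W → L
(3,9): only reaches (1,9)(W), (3,7)(W), (3,5)(W), all W → L
(4,4): only reaches (2,4)(W), (0,4)(W), (4,2)(W), (4,0)(W), all W → L
(4,5): only reaches (2,5)(W), (0,5)(W), (4,3)(W), (4,1)(W), all W → L
(5,4): only reaches (3,4)(W), (1,4)(W), (5,2)(W), (5,0)(W), all W → L
(5,5): only reaches (3,5)(W), (1,5)(W), (5,3)(W), (5,1)(W), all W → L
(6,0): only reaches (4,0)(W), (2,0)(W), all W → L
(6,1): only reaches (4,1)(W), (2,1)(W), all W → L
(6,6): only reaches (4,6)(W), (2,6)(W), (6,4)(W), (6,2)(W), all W → L
(6,7): only reaches (4,7)(W), (2,7)(W), (6,5)(W), (6,3)(W), all W → L
(7,0): only reaches (5,0)(W), (3,0)(W), all W → L
(7,1): only reaches (5,1)(W), (3,1)(W), all W → L
(7,6): only reaches (5,6)(W), (3,6)(W), (7,4)(W), (7,2)(W), all W → L
(7,7): only reaches (5,7)(W), (3,7)(W), (7,5)(W), (7,3)(W), all W → L
Every other cell has at least one move into one of the L cells above, so it is W.
L cells per row: a=0: 4, a=1: 4, a=2: 4, a=3: 4, a=4: 2, a=5: 2, a=6: 4, a=7: 4; total 28.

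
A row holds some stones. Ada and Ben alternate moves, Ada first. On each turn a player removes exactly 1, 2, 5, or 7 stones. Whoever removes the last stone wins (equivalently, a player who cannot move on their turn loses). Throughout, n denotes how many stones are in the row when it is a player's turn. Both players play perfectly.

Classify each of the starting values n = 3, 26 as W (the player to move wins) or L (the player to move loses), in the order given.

3: L, 26: W

Positions with no move are L. A position that does have a move is losing for the player to move precisely when every available move leads to a winning position for the opponent. Fill in the labels:
n=0: no move → L
n=1: can move to 0, which is L ⇒ W
n=2: can move to 0, which is L ⇒ W
n=3: moves to 2(W), 1(W); every one is W ⇒ L
n=4: can move to 3, which is L ⇒ W
n=5: can move to 3, which is L ⇒ W
n=6: moves to 5(W), 4(W), 1(W); every one is W ⇒ L
n=7: can move to 6, which is L ⇒ W
n=8: can move to 6, which is L ⇒ W
n=9: moves to 8(W), 7(W), 4(W), 2(W); every one is W ⇒ L
n=10: can move to 9, which is L ⇒ W
n=11: can move to 9, which is L ⇒ W
n=12: moves to 11(W), 10(W), 7(W), 5(W); every one is W ⇒ L
n=13: can move to 12, which is L ⇒ W
n=14: can move to 12, which is L ⇒ W
n=15: moves to 14(W), 13(W), 10(W), 8(W); every one is W ⇒ L
n=16: can move to 15, which is L ⇒ W
n=17: can move to 15, which is L ⇒ W
n=18: moves to 17(W), 16(W), 13(W), 11(W); every one is W ⇒ L
n=19: can move to 18, which is L ⇒ W
n=20: can move to 18, which is L ⇒ W
n=21: moves to 20(W), 19(W), 16(W), 14(W); every one is W ⇒ L
n=22: can move to 21, which is L ⇒ W
n=23: can move to 21, which is L ⇒ W
n=24: moves to 23(W), 22(W), 19(W), 17(W); every one is W ⇒ L
n=25: can move to 24, which is L ⇒ W
n=26: can move to 24, which is L ⇒ W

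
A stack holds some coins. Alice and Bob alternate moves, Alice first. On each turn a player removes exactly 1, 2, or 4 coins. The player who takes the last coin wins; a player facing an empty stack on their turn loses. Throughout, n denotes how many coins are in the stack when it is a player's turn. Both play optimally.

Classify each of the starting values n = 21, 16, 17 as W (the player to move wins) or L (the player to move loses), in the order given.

Work bottom-up. With no move the player to move loses. Otherwise the position is W if at least one move leads to an L position for the opponent, and L if every move leads to a W.
n=0: no move → L
n=1: can move to 0, which is L ⇒ W
n=2: can move to 0, which is L ⇒ W
n=3: moves to 2(W), 1(W); every one is W ⇒ L
n=4: can move to 3, which is L ⇒ W
n=5: can move to 3, which is L ⇒ W
n=6: moves to 5(W), 4(W), 2(W); every one is W ⇒ L
n=7: can move to 6, which is L ⇒ W
n=8: can move to 6, which is L ⇒ W
n=9: moves to 8(W), 7(W), 5(W); every one is W ⇒ L
n=10: can move to 9, which is L ⇒ W
n=11: can move to 9, which is L ⇒ W
n=12: moves to 11(W), 10(W), 8(W); every one is W ⇒ L
n=13: can move to 12, which is L ⇒ W
n=14: can move to 12, which is L ⇒ W
n=15: moves to 14(W), 13(W), 11(W); every one is W ⇒ L
n=16: can move to 15, which is L ⇒ W
n=17: can move to 15, which is L ⇒ W
n=18: moves to 17(W), 16(W), 14(W); every one is W ⇒ L
n=19: can move to 18, which is L ⇒ W
n=20: can move to 18, which is L ⇒ W
n=21: moves to 20(W), 19(W), 17(W); every one is W ⇒ L

21: L, 16: W, 17: W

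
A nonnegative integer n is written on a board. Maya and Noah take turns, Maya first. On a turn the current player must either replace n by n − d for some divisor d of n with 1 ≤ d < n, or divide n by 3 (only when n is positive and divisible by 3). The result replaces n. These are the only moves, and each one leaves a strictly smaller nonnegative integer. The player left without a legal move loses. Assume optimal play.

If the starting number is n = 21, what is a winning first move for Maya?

Use the standard recursion: the mover loses at a terminal position; elsewhere, the mover wins exactly when some move hands the opponent an L position.
n=0: no move → L
n=1: no move → L
n=2: reaches L-position 1 → W
n=3: reaches L-position 1 → W
n=4: only reaches 2(W), 3(W), all W → L
n=5: reaches L-position 4 → W
n=6: reaches L-position 4 → W
n=7: only reaches 6(W), which is W → L
n=8: reaches L-position 4 → W
n=9: only reaches 3(W), 6(W), 8(W), all W → L
n=10: reaches L-position 9 → W
n=11: only reaches 10(W), which is W → L
n=12: reaches L-position 4 → W
n=13: only reaches 12(W), which is W → L
n=14: reaches L-position 7 → W
n=15: only reaches 5(W), 10(W), 12(W), 14(W), all W → L
n=16: reaches L-position 15 → W
n=17: only reaches 16(W), which is W → L
n=18: reaches L-position 9 → W
n=19: only reaches 18(W), which is W → L
n=20: reaches L-position 15 → W
n=21: reaches L-position 7 → W
From 21, the L positions reachable in one move are: 7.

Move to 7.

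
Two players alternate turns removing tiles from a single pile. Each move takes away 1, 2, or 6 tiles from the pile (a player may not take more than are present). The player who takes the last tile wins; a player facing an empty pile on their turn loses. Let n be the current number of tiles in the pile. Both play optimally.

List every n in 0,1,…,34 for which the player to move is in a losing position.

0, 3, 7, 10, 14, 17, 21, 24, 28, 31

Positions with no move are L. A position that does have a move is losing for the player to move precisely when every available move leads to a winning position for the opponent. Fill in the labels:
n=0: no move → L
n=1: reaches L-position 0 → W
n=2: reaches L-position 0 → W
n=3: only reaches 2(W), 1(W), all W → L
n=4: reaches L-position 3 → W
n=5: reaches L-position 3 → W
n=6: reaches L-position 0 → W
n=7: only reaches 6(W), 5(W), 1(W), all W → L
n=8: reaches L-position 7 → W
n=9: reaches L-position 7 → W
n=10: only reaches 9(W), 8(W), 4(W), all W → L
n=11: reaches L-position 10 → W
n=12: reaches L-position 10 → W
n=13: reaches L-position 7 → W
n=14: only reaches 13(W), 12(W), 8(W), all W → L
n=15: reaches L-position 14 → W
n=16: reaches L-position 14 → W
n=17: only reaches 16(W), 15(W), 11(W), all W → L
n=18: reaches L-position 17 → W
n=19: reaches L-position 17 → W
n=20: reaches L-position 14 → W
n=21: only reaches 20(W), 19(W), 15(W), all W → L
n=22: reaches L-position 21 → W
n=23: reaches L-position 21 → W
n=24: only reaches 23(W), 22(W), 18(W), all W → L
n=25: reaches L-position 24 → W
n=26: reaches L-position 24 → W
n=27: reaches L-position 21 → W
n=28: only reaches 27(W), 26(W), 22(W), all W → L
n=29: reaches L-position 28 → W
n=30: reaches L-position 28 → W
n=31: only reaches 30(W), 29(W), 25(W), all W → L
n=32: reaches L-position 31 → W
n=33: reaches L-position 31 → W
n=34: reaches L-position 28 → W
The losing starting values of n are exactly the entries labelled L in this table (10 of them).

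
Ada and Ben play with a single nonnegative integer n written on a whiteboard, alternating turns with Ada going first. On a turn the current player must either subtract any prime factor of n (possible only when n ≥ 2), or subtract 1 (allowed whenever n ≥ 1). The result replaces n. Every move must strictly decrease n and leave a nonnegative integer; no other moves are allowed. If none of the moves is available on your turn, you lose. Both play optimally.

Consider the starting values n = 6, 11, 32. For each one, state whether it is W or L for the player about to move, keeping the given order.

Classify positions by backward induction: terminal positions (no move available) are L. From any other position, the mover wins iff some move reaches an L.
n=0: no move → L
n=1: →0(L), so W
n=2: →0(L), so W
n=3: →0(L), so W
n=4: →2(W), 3(W) — all W, so L
n=5: →0(L), so W
n=6: →4(L), so W
n=7: →0(L), so W
n=8: →6(W), 7(W) — all W, so L
n=9: →8(L), so W
n=10: →8(L), so W
n=11: →0(L), so W
n=12: →9(W), 10(W), 11(W) — all W, so L
n=13: →0(L), so W
n=14: →12(L), so W
n=15: →12(L), so W
n=16: →14(W), 15(W) — all W, so L
n=17: →0(L), so W
n=18: →16(L), so W
n=19: →0(L), so W
n=20: →15(W), 18(W), 19(W) — all W, so L
n=21: →20(L), so W
n=22: →20(L), so W
n=23: →0(L), so W
n=24: →21(W), 22(W), 23(W) — all W, so L
n=25: →20(L), so W
n=26: →24(L), so W
n=27: →24(L), so W
n=28: →21(W), 26(W), 27(W) — all W, so L
n=29: →0(L), so W
n=30: →28(L), so W
n=31: →0(L), so W
n=32: →30(W), 31(W) — all W, so L

6: W, 11: W, 32: L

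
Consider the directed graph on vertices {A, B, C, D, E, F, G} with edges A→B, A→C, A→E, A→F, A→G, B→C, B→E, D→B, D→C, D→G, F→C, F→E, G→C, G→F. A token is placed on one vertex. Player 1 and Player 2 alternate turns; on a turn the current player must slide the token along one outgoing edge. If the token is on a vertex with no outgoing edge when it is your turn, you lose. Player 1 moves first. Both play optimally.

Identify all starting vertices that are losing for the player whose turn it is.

Work bottom-up. With no move the player to move loses. Otherwise the position is W if at least one move leads to an L position for the opponent, and L if every move leads to a W.
Every edge goes from a vertex to one that appears earlier in the order C, E, F, B, G, D, A, so processing vertices in that order labels each vertex after all of its successors.
C: no outgoing edge → L
E: no outgoing edge → L
F: can move to E, which is L ⇒ W
B: can move to E, which is L ⇒ W
G: can move to C, which is L ⇒ W
D: can move to C, which is L ⇒ W
A: can move to E, which is L ⇒ W
Reading off the rows marked L gives the requested list; there are 2 such vertices.

C, E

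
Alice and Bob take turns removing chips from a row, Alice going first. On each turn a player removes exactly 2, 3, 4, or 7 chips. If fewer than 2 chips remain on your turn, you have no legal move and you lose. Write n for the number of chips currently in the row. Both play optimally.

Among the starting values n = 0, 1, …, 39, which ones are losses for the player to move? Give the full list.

0, 1, 6, 11, 12, 17, 22, 23, 28, 33, 34, 39

Classify positions by backward induction: terminal positions (no move available) are L. From any other position, the mover wins iff some move reaches an L.
n=0: no move → L
n=1: no move → L
n=2: can move to 0, which is L ⇒ W
n=3: can move to 1, which is L ⇒ W
n=4: can move to 1, which is L ⇒ W
n=5: can move to 1, which is L ⇒ W
n=6: moves to 4(W), 3(W), 2(W); every one is W ⇒ L
n=7: can move to 0, which is L ⇒ W
n=8: can move to 6, which is L ⇒ W
n=9: can move to 6, which is L ⇒ W
n=10: can move to 6, which is L ⇒ W
n=11: moves to 9(W), 8(W), 7(W), 4(W); every one is W ⇒ L
n=12: moves to 10(W), 9(W), 8(W), 5(W); every one is W ⇒ L
n=13: can move to 11, which is L ⇒ W
n=14: can move to 12, which is L ⇒ W
n=15: can move to 12, which is L ⇒ W
n=16: can move to 12, which is L ⇒ W
n=17: moves to 15(W), 14(W), 13(W), 10(W); every one is W ⇒ L
n=18: can move to 11, which is L ⇒ W
n=19: can move to 17, which is L ⇒ W
n=20: can move to 17, which is L ⇒ W
n=21: can move to 17, which is L ⇒ W
n=22: moves to 20(W), 19(W), 18(W), 15(W); every one is W ⇒ L
n=23: moves to 21(W), 20(W), 19(W), 16(W); every one is W ⇒ L
n=24: can move to 22, which is L ⇒ W
n=25: can move to 23, which is L ⇒ W
n=26: can move to 23, which is L ⇒ W
n=27: can move to 23, which is L ⇒ W
n=28: moves to 26(W), 25(W), 24(W), 21(W); every one is W ⇒ L
n=29: can move to 22, which is L ⇒ W
n=30: can move to 28, which is L ⇒ W
n=31: can move to 28, which is L ⇒ W
n=32: can move to 28, which is L ⇒ W
n=33: moves to 31(W), 30(W), 29(W), 26(W); every one is W ⇒ L
n=34: moves to 32(W), 31(W), 30(W), 27(W); every one is W ⇒ L
n=35: can move to 33, which is L ⇒ W
n=36: can move to 34, which is L ⇒ W
n=37: can move to 34, which is L ⇒ W
n=38: can move to 34, which is L ⇒ W
n=39: moves to 37(W), 36(W), 35(W), 32(W); every one is W ⇒ L
The losing starting values of n are exactly the entries labelled L in this table (12 of them).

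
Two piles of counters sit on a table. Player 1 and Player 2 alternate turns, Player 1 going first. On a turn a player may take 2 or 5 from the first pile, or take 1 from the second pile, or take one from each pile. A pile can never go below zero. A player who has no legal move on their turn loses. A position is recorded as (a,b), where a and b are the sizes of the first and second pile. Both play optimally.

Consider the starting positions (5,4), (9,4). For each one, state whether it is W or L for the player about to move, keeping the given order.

(5,4): W, (9,4): L

Build the W/L table. Terminal = L. A non-terminal position is W if it has a move to some L; otherwise it is L.
No move ever increases a pile, so every position that can arise here has a ≤ 9 and b ≤ 4; it is enough to label the cells with 0 ≤ a ≤ 9 and 0 ≤ b ≤ 4.
Every move lowers a or b (never raises either), so fill the grid row by row in increasing a, and left to right within a row: each cell's successors are then already labelled.
      b=0  b=1  b=2  b=3  b=4
a=0:    L    W    L    W    L
a=1:    L    W    L    W    L
a=2:    W    W    W    W    W
a=3:    W    L    W    L    W
a=4:    L    W    W    L    W
a=5:    W    W    W    W    W
a=6:    W    L    W    W    W
a=7:    L    W    W    L    W
a=8:    L    W    L    W    W
a=9:    W    W    L    W    L
Cells with no legal move (terminal, hence L): (0,0), (1,0).
The remaining L cells, each justified by listing all of its moves:
(0,2): only reaches (0,1)(W), which is W → L
(0,4): only reaches (0,3)(W), which is W → L
(1,2): only reaches (1,1)(W), (0,1)(W), all W → L
(1,4): only reaches (1,3)(W), (0,3)(W), all W → L
(3,1): only reaches (1,1)(W), (3,0)(W), (2,0)(W), all W → L
(3,3): only reaches (1,3)(W), (3,2)(W), (2,2)(W), all W → L
(4,0): only reaches (2,0)(W), which is W → L
(4,3): only reaches (2,3)(W), (4,2)(W), (3,2)(W), all W → L
(6,1): only reaches (4,1)(W), (1,1)(W), (6,0)(W), (5,0)(W), all W → L
(7,0): only reaches (5,0)(W), (2,0)(W), all W → L
(7,3): only reaches (5,3)(W), (2,3)(W), (7,2)(W), (6,2)(W), all W → L
(8,0): only reaches (6,0)(W), (3,0)(W), all W → L
(8,2): only reaches (6,2)(W), (3,2)(W), (8,1)(W), (7,1)(W), all W → L
(9,2): only reaches (7,2)(W), (4,2)(W), (9,1)(W), (8,1)(W), all W → L
(9,4): only reaches (7,4)(W), (4,4)(W), (9,3)(W), (8,3)(W), all W → L
Every other cell has at least one move into one of the L cells above, so it is W.
(5,4): the move to (0,4) reaches an L cell, so W
(9,4): one of the L cells justified above, so L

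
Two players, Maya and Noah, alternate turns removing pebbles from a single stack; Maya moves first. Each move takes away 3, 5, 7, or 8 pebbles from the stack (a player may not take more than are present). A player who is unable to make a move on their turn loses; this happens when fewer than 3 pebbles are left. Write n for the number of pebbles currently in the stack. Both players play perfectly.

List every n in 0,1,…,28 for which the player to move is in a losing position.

Positions with no move are L. A position that does have a move is losing for the player to move precisely when every available move leads to a winning position for the opponent. Fill in the labels:
n=0: no move → L
n=1: no move → L
n=2: no move → L
n=3: reaches L-position 0 → W
n=4: reaches L-position 1 → W
n=5: reaches L-position 2 → W
n=6: reaches L-position 1 → W
n=7: reaches L-position 2 → W
n=8: reaches L-position 1 → W
n=9: reaches L-position 2 → W
n=10: reaches L-position 2 → W
n=11: only reaches 8(W), 6(W), 4(W), 3(W), all W → L
n=12: only reaches 9(W), 7(W), 5(W), 4(W), all W → L
n=13: only reaches 10(W), 8(W), 6(W), 5(W), all W → L
n=14: reaches L-position 11 → W
n=15: reaches L-position 12 → W
n=16: reaches L-position 13 → W
n=17: reaches L-position 12 → W
n=18: reaches L-position 13 → W
n=19: reaches L-position 12 → W
n=20: reaches L-position 13 → W
n=21: reaches L-position 13 → W
n=22: only reaches 19(W), 17(W), 15(W), 14(W), all W → L
n=23: only reaches 20(W), 18(W), 16(W), 15(W), all W → L
n=24: only reaches 21(W), 19(W), 17(W), 16(W), all W → L
n=25: reaches L-position 22 → W
n=26: reaches L-position 23 → W
n=27: reaches L-position 24 → W
n=28: reaches L-position 23 → W
Reading off the rows marked L gives the requested list; there are 9 such values of n.

0, 1, 2, 11, 12, 13, 22, 23, 24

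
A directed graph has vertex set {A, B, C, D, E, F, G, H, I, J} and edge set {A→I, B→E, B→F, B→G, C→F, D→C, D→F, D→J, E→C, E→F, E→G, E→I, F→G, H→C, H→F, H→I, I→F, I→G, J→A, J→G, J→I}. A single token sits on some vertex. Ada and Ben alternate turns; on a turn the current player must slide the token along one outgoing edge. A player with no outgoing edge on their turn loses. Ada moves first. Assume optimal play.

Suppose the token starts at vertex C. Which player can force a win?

Ben wins.

Work bottom-up. With no move the player to move loses. Otherwise the position is W if at least one move leads to an L position for the opponent, and L if every move leads to a W.
Every edge goes from a vertex to one that appears earlier in the order G, F, I, C, E, H, A, J, D, B, so processing vertices in that order labels each vertex after all of its successors.
G: no outgoing edge → L
F: →G(L), so W
I: →G(L), so W
C: →F(W) only, which is W, so L
E: →C(L), so W
H: →C(L), so W
A: →I(W) only, which is W, so L
J: →A(L), so W
D: →C(L), so W
B: →G(L), so W
The starting position C is L: whatever Ada does, the opponent receives a W position.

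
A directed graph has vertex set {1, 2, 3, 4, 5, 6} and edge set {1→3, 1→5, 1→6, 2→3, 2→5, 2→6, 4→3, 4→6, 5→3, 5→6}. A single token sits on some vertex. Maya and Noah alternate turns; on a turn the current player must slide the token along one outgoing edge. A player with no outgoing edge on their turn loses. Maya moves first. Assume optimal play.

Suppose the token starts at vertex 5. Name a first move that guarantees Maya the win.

Move to 6.

Label each position W (a win for the player to move) or L (a loss). A position with no legal move is L; any other position is W exactly when some move reaches an L, and L when every move reaches a W.
Every edge goes from a vertex to one that appears earlier in the order 3, 6, 5, 1, 4, 2, so processing vertices in that order labels each vertex after all of its successors.
3: no outgoing edge → L
6: no outgoing edge → L
5: reaches L-position 6 → W
1: reaches L-position 6 → W
4: reaches L-position 6 → W
2: reaches L-position 6 → W
From 5, the L positions reachable in one move are: 6, 3. Any move reaching one of these is winning.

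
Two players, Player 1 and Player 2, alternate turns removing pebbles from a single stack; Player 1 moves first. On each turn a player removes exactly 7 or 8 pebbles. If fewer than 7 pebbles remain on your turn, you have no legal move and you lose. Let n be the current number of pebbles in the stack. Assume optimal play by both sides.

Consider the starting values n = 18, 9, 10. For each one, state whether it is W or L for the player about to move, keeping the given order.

Positions with no move are L. A position that does have a move is losing for the player to move precisely when every available move leads to a winning position for the opponent. Fill in the labels:
n=0: no move → L
n=1: no move → L
n=2: no move → L
n=3: no move → L
n=4: no move → L
n=5: no move → L
n=6: no move → L
n=7: →0(L), so W
n=8: →1(L), so W
n=9: →2(L), so W
n=10: →3(L), so W
n=11: →4(L), so W
n=12: →5(L), so W
n=13: →6(L), so W
n=14: →6(L), so W
n=15: →8(W), 7(W) — all W, so L
n=16: →9(W), 8(W) — all W, so L
n=17: →10(W), 9(W) — all W, so L
n=18: →11(W), 10(W) — all W, so L

18: L, 9: W, 10: W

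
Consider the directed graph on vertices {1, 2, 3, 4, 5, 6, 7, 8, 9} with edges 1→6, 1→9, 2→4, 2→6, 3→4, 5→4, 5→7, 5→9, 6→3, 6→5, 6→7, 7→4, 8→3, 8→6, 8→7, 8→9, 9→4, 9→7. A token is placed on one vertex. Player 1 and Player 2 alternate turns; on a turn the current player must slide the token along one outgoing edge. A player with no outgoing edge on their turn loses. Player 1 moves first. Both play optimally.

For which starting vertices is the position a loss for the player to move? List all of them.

Build the W/L table. Terminal = L. A non-terminal position is W if it has a move to some L; otherwise it is L.
Every edge goes from a vertex to one that appears earlier in the order 4, 7, 9, 3, 5, 6, 1, 8, 2, so processing vertices in that order labels each vertex after all of its successors.
4: no outgoing edge → L
7: reaches L-position 4 → W
9: reaches L-position 4 → W
3: reaches L-position 4 → W
5: reaches L-position 4 → W
6: only reaches 5(W), 3(W), 7(W), all W → L
1: reaches L-position 6 → W
8: reaches L-position 6 → W
2: reaches L-position 6 → W
The losing starting vertices are exactly the entries labelled L in this table (2 of them).

4, 6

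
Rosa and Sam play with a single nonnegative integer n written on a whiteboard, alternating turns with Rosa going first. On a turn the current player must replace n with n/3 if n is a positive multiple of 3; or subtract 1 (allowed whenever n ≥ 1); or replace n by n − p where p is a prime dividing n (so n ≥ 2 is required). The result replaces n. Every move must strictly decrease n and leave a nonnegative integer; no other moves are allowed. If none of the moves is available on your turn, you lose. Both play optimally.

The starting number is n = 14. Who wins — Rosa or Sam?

Compute win/loss labels from the base case upward. A position with no move is L. Any other position is W if it can reach an L in one move, else L.
n=0: no move → L
n=1: W (go to 0, an L position)
n=2: W (go to 0, an L position)
n=3: W (go to 0, an L position)
n=4: L (options 2(W), 3(W) are all W)
n=5: W (go to 0, an L position)
n=6: W (go to 4, an L position)
n=7: W (go to 0, an L position)
n=8: L (options 6(W), 7(W) are all W)
n=9: W (go to 8, an L position)
n=10: W (go to 8, an L position)
n=11: W (go to 0, an L position)
n=12: W (go to 4, an L position)
n=13: W (go to 0, an L position)
n=14: L (options 7(W), 12(W), 13(W) are all W)
Every move from 14 reaches a W position, so the mover loses.

Sam wins.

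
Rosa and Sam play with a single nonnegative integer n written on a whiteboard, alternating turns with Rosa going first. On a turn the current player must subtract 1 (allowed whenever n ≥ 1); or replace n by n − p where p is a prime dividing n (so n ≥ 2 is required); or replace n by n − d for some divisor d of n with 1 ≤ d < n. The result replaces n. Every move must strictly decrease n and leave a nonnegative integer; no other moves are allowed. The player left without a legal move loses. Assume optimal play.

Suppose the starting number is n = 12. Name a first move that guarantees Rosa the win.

Positions with no move are L. A position that does have a move is losing for the player to move precisely when every available move leads to a winning position for the opponent. Fill in the labels:
n=0: no move → L
n=1: can move to 0, which is L ⇒ W
n=2: can move to 0, which is L ⇒ W
n=3: can move to 0, which is L ⇒ W
n=4: moves to 2(W), 3(W); every one is W ⇒ L
n=5: can move to 0, which is L ⇒ W
n=6: can move to 4, which is L ⇒ W
n=7: can move to 0, which is L ⇒ W
n=8: can move to 4, which is L ⇒ W
n=9: moves to 6(W), 8(W); every one is W ⇒ L
n=10: can move to 9, which is L ⇒ W
n=11: can move to 0, which is L ⇒ W
n=12: can move to 9, which is L ⇒ W
From 12, the L positions reachable in one move are: 9.

Move to 9.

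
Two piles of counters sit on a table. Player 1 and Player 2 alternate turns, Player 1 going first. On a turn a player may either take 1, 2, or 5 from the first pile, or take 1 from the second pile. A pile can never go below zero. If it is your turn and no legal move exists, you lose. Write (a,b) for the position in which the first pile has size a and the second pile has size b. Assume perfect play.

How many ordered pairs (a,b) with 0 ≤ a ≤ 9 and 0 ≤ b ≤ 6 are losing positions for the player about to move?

Build the W/L table. Terminal = L. A non-terminal position is W if it has a move to some L; otherwise it is L.
Every move lowers a or b (never raises either), so fill the grid row by row in increasing a, and left to right within a row: each cell's successors are then already labelled.
      b=0  b=1  b=2  b=3  b=4  b=5  b=6
a=0:    L    W    L    W    L    W    L
a=1:    W    L    W    L    W    L    W
a=2:    W    W    W    W    W    W    W
a=3:    L    W    L    W    L    W    L
a=4:    W    L    W    L    W    L    W
a=5:    W    W    W    W    W    W    W
a=6:    L    W    L    W    L    W    L
a=7:    W    L    W    L    W    L    W
a=8:    W    W    W    W    W    W    W
a=9:    L    W    L    W    L    W    L
Cells with no legal move (terminal, hence L): (0,0).
The remaining L cells, each justified by listing all of its moves:
(0,2): the only move is to (0,1)(W), a W ⇒ L
(0,4): the only move is to (0,3)(W), a W ⇒ L
(0,6): the only move is to (0,5)(W), a W ⇒ L
(1,1): moves to (0,1)(W), (1,0)(W); every one is W ⇒ L
(1,3): moves to (0,3)(W), (1,2)(W); every one is W ⇒ L
(1,5): moves to (0,5)(W), (1,4)(W); every one is W ⇒ L
(3,0): moves to (2,0)(W), (1,0)(W); every one is W ⇒ L
(3,2): moves to (2,2)(W), (1,2)(W), (3,1)(W); every one is W ⇒ L
(3,4): moves to (2,4)(W), (1,4)(W), (3,3)(W); every one is W ⇒ L
(3,6): moves to (2,6)(W), (1,6)(W), (3,5)(W); every one is W ⇒ L
(4,1): moves to (3,1)(W), (2,1)(W), (4,0)(W); every one is W ⇒ L
(4,3): moves to (3,3)(W), (2,3)(W), (4,2)(W); every one is W ⇒ L
(4,5): moves to (3,5)(W), (2,5)(W), (4,4)(W); every one is W ⇒ L
(6,0): moves to (5,0)(W), (4,0)(W), (1,0)(W); every one is W ⇒ L
(6,2): moves to (5,2)(W), (4,2)(W), (1,2)(W), (6,1)(W); every one is W ⇒ L
(6,4): moves to (5,4)(W), (4,4)(W), (1,4)(W), (6,3)(W); every one is W ⇒ L
(6,6): moves to (5,6)(W), (4,6)(W), (1,6)(W), (6,5)(W); every one is W ⇒ L
(7,1): moves to (6,1)(W), (5,1)(W), (2,1)(W), (7,0)(W); every one is W ⇒ L
(7,3): moves to (6,3)(W), (5,3)(W), (2,3)(W), (7,2)(W); every one is W ⇒ L
(7,5): moves to (6,5)(W), (5,5)(W), (2,5)(W), (7,4)(W); every one is W ⇒ L
(9,0): moves to (8,0)(W), (7,0)(W), (4,0)(W); every one is W ⇒ L
(9,2): moves to (8,2)(W), (7,2)(W), (4,2)(W), (9,1)(W); every one is W ⇒ L
(9,4): moves to (8,4)(W), (7,4)(W), (4,4)(W), (9,3)(W); every one is W ⇒ L
(9,6): moves to (8,6)(W), (7,6)(W), (4,6)(W), (9,5)(W); every one is W ⇒ L
Every other cell has at least one move into one of the L cells above, so it is W.
L cells per row: a=0: 4, a=1: 3, a=2: 0, a=3: 4, a=4: 3, a=5: 0, a=6: 4, a=7: 3, a=8: 0, a=9: 4; total 25.

25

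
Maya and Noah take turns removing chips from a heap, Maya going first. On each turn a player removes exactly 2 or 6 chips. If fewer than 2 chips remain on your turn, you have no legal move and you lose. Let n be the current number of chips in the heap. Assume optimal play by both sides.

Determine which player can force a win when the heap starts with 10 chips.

Label each position W (a win for the player to move) or L (a loss). A position with no legal move is L; any other position is W exactly when some move reaches an L, and L when every move reaches a W.
n=0: no move → L
n=1: no move → L
n=2: W (go to 0, an L position)
n=3: W (go to 1, an L position)
n=4: L (sole option 2(W) is W)
n=5: L (sole option 3(W) is W)
n=6: W (go to 4, an L position)
n=7: W (go to 5, an L position)
n=8: L (options 6(W), 2(W) are all W)
n=9: L (options 7(W), 3(W) are all W)
n=10: W (go to 8, an L position)
The starting position 10 is W: Maya should remove 2, leaving 8, handing over an L position.

Maya wins.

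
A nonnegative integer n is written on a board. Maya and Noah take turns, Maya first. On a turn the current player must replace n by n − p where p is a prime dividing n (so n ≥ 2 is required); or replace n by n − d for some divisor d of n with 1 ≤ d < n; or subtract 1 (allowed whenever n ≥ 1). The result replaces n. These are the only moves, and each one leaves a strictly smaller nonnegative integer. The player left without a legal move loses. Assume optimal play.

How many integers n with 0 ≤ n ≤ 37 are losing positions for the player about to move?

8

Build the W/L table. Terminal = L. A non-terminal position is W if it has a move to some L; otherwise it is L.
n=0: no move → L
n=1: can move to 0, which is L ⇒ W
n=2: can move to 0, which is L ⇒ W
n=3: can move to 0, which is L ⇒ W
n=4: moves to 2(W), 3(W); every one is W ⇒ L
n=5: can move to 0, which is L ⇒ W
n=6: can move to 4, which is L ⇒ W
n=7: can move to 0, which is L ⇒ W
n=8: can move to 4, which is L ⇒ W
n=9: moves to 6(W), 8(W); every one is W ⇒ L
n=10: can move to 9, which is L ⇒ W
n=11: can move to 0, which is L ⇒ W
n=12: can move to 9, which is L ⇒ W
n=13: can move to 0, which is L ⇒ W
n=14: moves to 7(W), 12(W), 13(W); every one is W ⇒ L
n=15: can move to 14, which is L ⇒ W
n=16: can move to 14, which is L ⇒ W
n=17: can move to 0, which is L ⇒ W
n=18: can move to 9, which is L ⇒ W
n=19: can move to 0, which is L ⇒ W
n=20: moves to 10(W), 15(W), 16(W), 18(W), 19(W); every one is W ⇒ L
n=21: can move to 14, which is L ⇒ W
n=22: can move to 20, which is L ⇒ W
n=23: can move to 0, which is L ⇒ W
n=24: can move to 20, which is L ⇒ W
n=25: can move to 20, which is L ⇒ W
n=26: moves to 13(W), 24(W), 25(W); every one is W ⇒ L
n=27: can move to 26, which is L ⇒ W
n=28: can move to 14, which is L ⇒ W
n=29: can move to 0, which is L ⇒ W
n=30: can move to 20, which is L ⇒ W
n=31: can move to 0, which is L ⇒ W
n=32: moves to 16(W), 24(W), 28(W), 30(W), 31(W); every one is W ⇒ L
n=33: can move to 32, which is L ⇒ W
n=34: can move to 32, which is L ⇒ W
n=35: moves to 28(W), 30(W), 34(W); every one is W ⇒ L
n=36: can move to 32, which is L ⇒ W
n=37: can move to 0, which is L ⇒ W
L entries with 0 ≤ n ≤ 37: n = 0, 4, 9, 14, 20, 26, 32, 35; that makes 8.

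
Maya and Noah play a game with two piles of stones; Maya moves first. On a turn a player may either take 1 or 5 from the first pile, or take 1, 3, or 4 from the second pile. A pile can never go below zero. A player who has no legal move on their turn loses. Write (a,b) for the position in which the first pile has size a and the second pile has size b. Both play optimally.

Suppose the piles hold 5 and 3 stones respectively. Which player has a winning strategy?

Positions with no move are L. A position that does have a move is losing for the player to move precisely when every available move leads to a winning position for the opponent. Fill in the labels:
No move ever increases a pile, so every position that can arise here has a ≤ 5 and b ≤ 3; it is enough to label the cells with 0 ≤ a ≤ 5 and 0 ≤ b ≤ 3.
Every move lowers a or b (never raises either), so fill the grid row by row in increasing a, and left to right within a row: each cell's successors are then already labelled.
      b=0  b=1  b=2  b=3
a=0:    L    W    L    W
a=1:    W    L    W    L
a=2:    L    W    L    W
a=3:    W    L    W    L
a=4:    L    W    L    W
a=5:    W    L    W    L
Cells with no legal move (terminal, hence L): (0,0).
The remaining L cells, each justified by listing all of its moves:
(0,2): the only move is to (0,1)(W), a W ⇒ L
(1,1): moves to (0,1)(W), (1,0)(W); every one is W ⇒ L
(1,3): moves to (0,3)(W), (1,2)(W), (1,0)(W); every one is W ⇒ L
(2,0): the only move is to (1,0)(W), a W ⇒ L
(2,2): moves to (1,2)(W), (2,1)(W); every one is W ⇒ L
(3,1): moves to (2,1)(W), (3,0)(W); every one is W ⇒ L
(3,3): moves to (2,3)(W), (3,2)(W), (3,0)(W); every one is W ⇒ L
(4,0): the only move is to (3,0)(W), a W ⇒ L
(4,2): moves to (3,2)(W), (4,1)(W); every one is W ⇒ L
(5,1): moves to (4,1)(W), (0,1)(W), (5,0)(W); every one is W ⇒ L
(5,3): moves to (4,3)(W), (0,3)(W), (5,2)(W), (5,0)(W); every one is W ⇒ L
Every other cell has at least one move into one of the L cells above, so it is W.
Every move from (5,3) reaches a W position, so the mover loses.

Noah wins.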